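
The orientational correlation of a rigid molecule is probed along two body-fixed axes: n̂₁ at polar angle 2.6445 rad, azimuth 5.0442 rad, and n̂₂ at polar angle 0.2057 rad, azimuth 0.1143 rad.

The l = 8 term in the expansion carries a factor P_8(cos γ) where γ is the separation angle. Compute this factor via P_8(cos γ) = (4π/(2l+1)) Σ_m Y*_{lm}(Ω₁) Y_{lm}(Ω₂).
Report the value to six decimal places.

-0.219921

Addition theorem: P_8(cos γ) = (4π/17) Σ_m Y*_{lm}(Ω₁) Y_{lm}(Ω₂), m = −8…8:
  [-8]  conj(Y_{8,-8})(Ω₁) = -0.00122 + 0.00065j ; Y_{8,-8}(Ω₂) = 0.00000 - 0.00000j ; Δ = -0.00000 + 0.00000j
  [-7]  conj(Y_{8,-7})(Ω₁) = 0.00742 + 0.00694j ; Y_{8,-7}(Ω₂) = 0.00002 - 0.00002j ; Δ = 0.00000 - 0.00000j
  [-6]  conj(Y_{8,-6})(Ω₁) = 0.01912 - 0.04280j ; Y_{8,-6}(Ω₂) = 0.00028 - 0.00023j ; Δ = -0.00000 - 0.00002j
  [-5]  conj(Y_{8,-5})(Ω₁) = -0.15080 - 0.01334j ; Y_{8,-5}(Ω₂) = 0.00271 - 0.00174j ; Δ = -0.00043 + 0.00023j
  [-4]  conj(Y_{8,-4})(Ω₁) = 0.08316 + 0.33466j ; Y_{8,-4}(Ω₂) = 0.01890 - 0.00930j ; Δ = 0.00468 + 0.00555j
  [-3]  conj(Y_{8,-3})(Ω₁) = 0.43251 - 0.28051j ; Y_{8,-3}(Ω₂) = 0.09537 - 0.03405j ; Δ = 0.03170 - 0.04148j
  [-2]  conj(Y_{8,-2})(Ω₁) = -0.29382 - 0.22974j ; Y_{8,-2}(Ω₂) = 0.32956 - 0.07668j ; Δ = -0.11444 - 0.05318j
  [-1]  conj(Y_{8,-1})(Ω₁) = 0.05599 - 0.16251j ; Y_{8,-1}(Ω₂) = 0.67255 - 0.07721j ; Δ = 0.02511 - 0.11362j
  [+0]  conj(Y_{8,0})(Ω₁) = -0.44243 + 0.00000j ; Y_{8,0}(Ω₂) = 0.43111 + 0.00000j ; Δ = -0.19074 + 0.00000j
  [+1]  conj(Y_{8,1})(Ω₁) = -0.05599 - 0.16251j ; Y_{8,1}(Ω₂) = -0.67255 - 0.07721j ; Δ = 0.02511 + 0.11362j
  [+2]  conj(Y_{8,2})(Ω₁) = -0.29382 + 0.22974j ; Y_{8,2}(Ω₂) = 0.32956 + 0.07668j ; Δ = -0.11444 + 0.05318j
  [+3]  conj(Y_{8,3})(Ω₁) = -0.43251 - 0.28051j ; Y_{8,3}(Ω₂) = -0.09537 - 0.03405j ; Δ = 0.03170 + 0.04148j
  [+4]  conj(Y_{8,4})(Ω₁) = 0.08316 - 0.33466j ; Y_{8,4}(Ω₂) = 0.01890 + 0.00930j ; Δ = 0.00468 - 0.00555j
  [+5]  conj(Y_{8,5})(Ω₁) = 0.15080 - 0.01334j ; Y_{8,5}(Ω₂) = -0.00271 - 0.00174j ; Δ = -0.00043 - 0.00023j
  [+6]  conj(Y_{8,6})(Ω₁) = 0.01912 + 0.04280j ; Y_{8,6}(Ω₂) = 0.00028 + 0.00023j ; Δ = -0.00000 + 0.00002j
  [+7]  conj(Y_{8,7})(Ω₁) = -0.00742 + 0.00694j ; Y_{8,7}(Ω₂) = -0.00002 - 0.00002j ; Δ = 0.00000 + 0.00000j
  [+8]  conj(Y_{8,8})(Ω₁) = -0.00122 - 0.00065j ; Y_{8,8}(Ω₂) = 0.00000 + 0.00000j ; Δ = -0.00000 - 0.00000j
Accumulated sum -0.29751 + 0.00000j; after 4π/(2l+1) scaling, -0.21992 + 0.00000j ⇒ P_8 = -0.219921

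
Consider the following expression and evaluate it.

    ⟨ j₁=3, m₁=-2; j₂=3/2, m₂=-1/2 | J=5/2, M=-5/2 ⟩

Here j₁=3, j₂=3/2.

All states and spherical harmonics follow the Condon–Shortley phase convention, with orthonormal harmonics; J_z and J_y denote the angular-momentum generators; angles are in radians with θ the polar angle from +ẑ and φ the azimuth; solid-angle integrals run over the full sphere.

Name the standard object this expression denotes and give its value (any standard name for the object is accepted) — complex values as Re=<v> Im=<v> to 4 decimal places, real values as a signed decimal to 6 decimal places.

Clebsch–Gordan coefficient, −√(5/14) ≈ -0.597614

This is a Clebsch–Gordan (vector-coupling) coefficient.
√[6·2!4!1!/8! · 1!5!1!2!0!5!] = √(1440/7)
  +(−1)^1/∏(1,1,4,0,0,1)! = -1/24  (running -1/24)
⟨..|..⟩ = √(1440/7)·(-1/24) = -0.597614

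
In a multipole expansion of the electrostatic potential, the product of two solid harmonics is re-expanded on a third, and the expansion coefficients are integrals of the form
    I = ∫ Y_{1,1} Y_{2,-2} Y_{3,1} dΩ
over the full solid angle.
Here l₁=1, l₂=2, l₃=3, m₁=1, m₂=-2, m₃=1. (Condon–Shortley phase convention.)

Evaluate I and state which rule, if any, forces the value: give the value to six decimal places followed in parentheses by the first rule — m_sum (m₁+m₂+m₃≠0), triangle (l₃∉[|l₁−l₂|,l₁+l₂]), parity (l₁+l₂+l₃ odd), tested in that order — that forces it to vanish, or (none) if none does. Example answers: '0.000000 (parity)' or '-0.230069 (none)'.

Rules hold: Σm=0, L=6 even, 1≤3≤3.
N = 3·5·7 = 105
Δ = 0!·2!·4!/7! = 1/105
Racah Σ t=0..0: t=0:+1/4 = 1/4
⇒ 3j(1 2 3; 0 0 0)² = 3/35, sgn -1
Racah Σ t=0..0: t=0:+1/48 = 1/48
⇒ 3j(1 2 3; 1 -2 1)² = 1/105, sgn +1
4πI² = N·(3j₀)²·(3jₘ)² = 3/35
I = -1·√(0.0857143/4π) = -0.08258890
No selection rule forces the value: the integral is nonzero (none).

-0.082589 (none)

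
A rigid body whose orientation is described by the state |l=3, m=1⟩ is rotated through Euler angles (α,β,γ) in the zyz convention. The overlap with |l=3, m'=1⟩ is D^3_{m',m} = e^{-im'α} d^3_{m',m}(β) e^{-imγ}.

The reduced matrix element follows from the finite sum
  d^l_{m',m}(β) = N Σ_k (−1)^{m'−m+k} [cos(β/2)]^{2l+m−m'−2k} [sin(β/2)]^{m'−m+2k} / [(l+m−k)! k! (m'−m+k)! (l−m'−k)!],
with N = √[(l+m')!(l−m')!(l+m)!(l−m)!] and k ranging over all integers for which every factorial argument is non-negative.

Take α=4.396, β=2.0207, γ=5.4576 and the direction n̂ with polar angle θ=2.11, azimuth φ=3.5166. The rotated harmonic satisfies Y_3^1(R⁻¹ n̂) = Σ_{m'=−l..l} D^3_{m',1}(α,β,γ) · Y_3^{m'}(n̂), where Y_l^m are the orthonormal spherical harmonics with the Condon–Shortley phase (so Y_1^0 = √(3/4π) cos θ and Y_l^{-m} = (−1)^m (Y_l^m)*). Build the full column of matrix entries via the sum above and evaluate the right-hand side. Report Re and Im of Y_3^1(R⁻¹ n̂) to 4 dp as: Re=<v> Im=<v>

Need the full column D^3_{m',1} for m'=−3..3 at α=4.3960, β=2.0207, γ=5.4576.
cos(β/2)=0.531564, sin(β/2)=0.847018
d^3_{-3,1}: single k=4 term ⇒ +0.563284;  D = +0.069435+0.558988i
d^3_{-2,1}: k∈[3..4] ⇒ +0.577265 -0.732856 = -0.155591;  D = +0.152708+0.029814i
d^3_{-1,1}: k∈[2..4] ⇒ +0.343684 -1.163515 +0.369280 = -0.450551;  D = -0.219633+0.393393i
d^3_{0,1}: k∈[1..3] ⇒ +0.124527 -0.948543 +0.802804 = -0.021213;  D = -0.014385-0.015590i
d^3_{1,1}: k∈[0..2] ⇒ +0.022560 -0.458246 +0.872636 = +0.436950;  D = -0.397387+0.181684i
d^3_{2,1}: k∈[0..1] ⇒ -0.113677 +0.577265 = +0.463588;  D = -0.052013-0.460661i
d^3_{3,1}: single k=0 term ⇒ +0.221847;  D = +0.217249+0.044934i
Y_3^{m'}(θ=2.11,φ=3.5166) and Σ D·Y over m':
  (+0.0694+0.5590i)·(-0.1137+0.2379i)  (+0.1527+0.0298i)·(-0.2827+0.2634i)  (-0.2196+0.3934i)·(-0.0821+0.0323i)  (-0.0144-0.0156i)·(+0.3223+0.0000i)  (-0.3974+0.1817i)·(+0.0821+0.0323i)  (-0.0520-0.4607i)·(-0.2827-0.2634i)  (+0.2172+0.0449i)·(+0.1137+0.2379i)
Y_3^1(R⁻¹ n̂) = -0.322328+0.143146i

Re=-0.3223 Im=0.1431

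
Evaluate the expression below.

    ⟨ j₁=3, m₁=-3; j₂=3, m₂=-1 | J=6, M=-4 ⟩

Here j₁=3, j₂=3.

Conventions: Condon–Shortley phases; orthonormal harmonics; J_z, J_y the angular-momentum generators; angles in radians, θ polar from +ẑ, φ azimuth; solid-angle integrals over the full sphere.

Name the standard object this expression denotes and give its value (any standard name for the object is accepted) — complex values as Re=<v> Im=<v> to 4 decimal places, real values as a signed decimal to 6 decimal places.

This is a Clebsch–Gordan (vector-coupling) coefficient.
j₁+j₂−J=0  J+j₁−j₂=6  J−j₁+j₂=6  j₁+j₂+J+1=13
(j₁±m₁, j₂±m₂, J±M) = (0,6,2,4,2,10)
P² = 2985984000/11
sum k=0..0:
  [0] +1/34560 = 1/34560
S = 1/34560
C² = P²·S² = 5/22 ; C = +0.476731

Clebsch–Gordan coefficient, +√(5/22) ≈ +0.476731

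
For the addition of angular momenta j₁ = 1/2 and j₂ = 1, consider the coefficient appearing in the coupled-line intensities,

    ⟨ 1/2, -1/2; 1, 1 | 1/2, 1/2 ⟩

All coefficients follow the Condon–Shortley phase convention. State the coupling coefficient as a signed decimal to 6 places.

-0.816497

j₁+j₂−J=1  J+j₁−j₂=0  J−j₁+j₂=1  j₁+j₂+J+1=3
(j₁±m₁, j₂±m₂, J±M) = (0,1,2,0,1,0)
P² = 2/3
sum k=1..1:
  [1] −1/1 = -1
S = -1
C² = P²·S² = 2/3 ; C = -0.816497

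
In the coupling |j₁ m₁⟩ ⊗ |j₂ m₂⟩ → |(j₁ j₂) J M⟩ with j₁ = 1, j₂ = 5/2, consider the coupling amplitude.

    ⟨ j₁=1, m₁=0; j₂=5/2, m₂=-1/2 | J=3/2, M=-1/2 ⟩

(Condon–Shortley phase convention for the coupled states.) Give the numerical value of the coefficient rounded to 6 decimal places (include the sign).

triangle: 2!×0!×3!/6! = 12/720
(j±m)!: 1!×1!×2!×3!×1!×2! = 24
prefactor² = (2J+1)×Δ×N² = 8/5
  k=1: −1/(1!×1!×0!×1!×0!×2!) = -1/2
Σ = -1/2  ⇒  CG² = 8/5×(-1/2)² = 2/5
CG = −√(2/5) = -0.632456

-0.632456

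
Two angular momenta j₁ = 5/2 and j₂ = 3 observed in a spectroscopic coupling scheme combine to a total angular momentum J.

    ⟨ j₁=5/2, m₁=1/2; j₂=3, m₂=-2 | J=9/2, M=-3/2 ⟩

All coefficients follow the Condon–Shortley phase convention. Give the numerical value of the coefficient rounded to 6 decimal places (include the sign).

triangle: 1!×4!×5!/11! = 2880/39916800
(j±m)!: 3!×2!×1!×5!×3!×6! = 6220800
prefactor² = (2J+1)×Δ×N² = 345600/77
  k=0: +1/(0!×1!×2!×1!×2!×4!) = 1/96
  k=1: −1/(1!×0!×1!×0!×3!×5!) = -1/720
Σ = 13/1440  ⇒  CG² = 345600/77×(13/1440)² = 169/462
CG = +√(169/462) = +0.604815

+0.604815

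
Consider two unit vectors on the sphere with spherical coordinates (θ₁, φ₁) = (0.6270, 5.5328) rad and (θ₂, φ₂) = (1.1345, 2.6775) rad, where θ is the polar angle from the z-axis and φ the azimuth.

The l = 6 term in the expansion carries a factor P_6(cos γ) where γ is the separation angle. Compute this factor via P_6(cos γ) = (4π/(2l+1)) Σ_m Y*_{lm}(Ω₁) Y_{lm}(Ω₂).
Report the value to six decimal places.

Addition theorem: P_6(cos γ) = (4π/13) Σ_m Y*_{lm}(Ω₁) Y_{lm}(Ω₂), m = −6…6:
  term(m=-6) = -0.000773-0.005219i   from Y*(Ω₁)=-0.004109+0.019273i, Y(Ω₂)=-0.250860+0.093577i
  term(m=-5) = -0.005659+0.040350i   from Y*(Ω₁)=-0.077208+0.054000i, Y(Ω₂)=+0.294674-0.316522i
  term(m=-4) = +0.025180-0.055544i   from Y*(Ω₁)=-0.260121-0.036670i, Y(Ω₂)=-0.065400+0.222751i
  term(m=-3) = +0.062237-0.072128i   from Y*(Ω₁)=-0.282380-0.348938i, Y(Ω₂)=+0.037686+0.208860i
  term(m=-2) = -0.099227+0.063964i   from Y*(Ω₁)=+0.026570-0.378816i, Y(Ω₂)=-0.186308-0.248872i
  term(m=-1) = +0.009927-0.002922i   from Y*(Ω₁)=-0.069017+0.064346i, Y(Ω₂)=-0.098065-0.049087i
  term(m=+0) = -0.131111-0.000000i   from Y*(Ω₁)=-0.410787-0.000000i, Y(Ω₂)=+0.319170+0.000000i
  term(m=+1) = +0.009927+0.002922i   from Y*(Ω₁)=+0.069017+0.064346i, Y(Ω₂)=+0.098065-0.049087i
  term(m=+2) = -0.099227-0.063964i   from Y*(Ω₁)=+0.026570+0.378816i, Y(Ω₂)=-0.186308+0.248872i
  term(m=+3) = +0.062237+0.072128i   from Y*(Ω₁)=+0.282380-0.348938i, Y(Ω₂)=-0.037686+0.208860i
  term(m=+4) = +0.025180+0.055544i   from Y*(Ω₁)=-0.260121+0.036670i, Y(Ω₂)=-0.065400-0.222751i
  term(m=+5) = -0.005659-0.040350i   from Y*(Ω₁)=+0.077208+0.054000i, Y(Ω₂)=-0.294674-0.316522i
  term(m=+6) = -0.000773+0.005219i   from Y*(Ω₁)=-0.004109-0.019273i, Y(Ω₂)=-0.250860-0.093577i
Accumulated sum -0.147740+0.000000i; after 4π/(2l+1) scaling, -0.142812+0.000000i ⇒ P_6 = -0.142812

-0.142812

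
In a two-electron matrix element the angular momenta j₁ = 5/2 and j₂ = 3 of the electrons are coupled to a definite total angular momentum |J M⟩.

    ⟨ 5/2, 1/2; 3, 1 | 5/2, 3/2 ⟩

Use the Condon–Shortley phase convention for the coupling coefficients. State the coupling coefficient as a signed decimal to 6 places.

√[6·3!2!3!/9! · 3!2!4!2!4!1!] = √(576/35)
  +(−1)^1/∏(1,2,1,3,1,0)! = -1/12  (running -1/12)
  +(−1)^2/∏(2,1,0,2,2,1)! = 1/8  (running 1/24)
⟨..|..⟩ = √(576/35)·(1/24) = +0.169031

+√(1/35) ≈ +0.169031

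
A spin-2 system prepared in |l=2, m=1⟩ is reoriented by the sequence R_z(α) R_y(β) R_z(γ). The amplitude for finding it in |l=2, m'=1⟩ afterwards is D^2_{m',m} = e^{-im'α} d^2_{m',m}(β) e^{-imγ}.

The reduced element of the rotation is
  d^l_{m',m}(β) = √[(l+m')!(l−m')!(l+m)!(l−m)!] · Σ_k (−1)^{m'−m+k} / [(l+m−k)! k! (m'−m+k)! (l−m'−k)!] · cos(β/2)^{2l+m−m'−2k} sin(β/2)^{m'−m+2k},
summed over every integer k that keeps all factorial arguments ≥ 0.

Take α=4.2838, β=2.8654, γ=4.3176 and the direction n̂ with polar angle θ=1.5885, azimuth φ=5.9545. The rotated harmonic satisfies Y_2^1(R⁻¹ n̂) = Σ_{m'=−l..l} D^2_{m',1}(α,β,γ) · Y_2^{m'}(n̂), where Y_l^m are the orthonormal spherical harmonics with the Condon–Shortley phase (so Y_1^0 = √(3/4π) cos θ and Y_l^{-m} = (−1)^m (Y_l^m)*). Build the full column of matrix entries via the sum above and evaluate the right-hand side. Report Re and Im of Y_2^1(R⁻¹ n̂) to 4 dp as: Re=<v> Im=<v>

Need the full column D^2_{m',1} for m'=−2..2 at α=4.2838, β=2.8654, γ=4.3176.
cos(β/2)=0.137658, sin(β/2)=0.990480
d^2_{-2,1}: single k=3 term ⇒ +0.267527;  D = -0.119340-0.239434i
d^2_{-1,1}: k∈[2..3] ⇒ +0.055772 -0.962460 = -0.906688;  D = -0.906170+0.030640i
d^2_{0,1}: k∈[1..2] ⇒ +0.006329 -0.327652 = -0.321324;  D = +0.123585-0.296607i
d^2_{1,1}: k∈[0..1] ⇒ +0.000359 -0.055772 = -0.055413;  D = +0.037667+0.040642i
d^2_{2,1}: single k=0 term ⇒ -0.005167;  D = -0.004907+0.001620i
Y_2^{m'}(θ=1.5885,φ=5.9545) and Σ D·Y over m':
  (-0.1193-0.2394i)·(+0.3057+0.2360i)  (-0.9062+0.0306i)·(-0.0129-0.0044i)  (+0.1236-0.2966i)·(-0.3151+0.0000i)  (+0.0377+0.0406i)·(+0.0129-0.0044i)  (-0.0049+0.0016i)·(+0.3057-0.2360i)
Y_2^1(R⁻¹ n̂) = -0.007514-0.002274i

Re=-0.0075 Im=-0.0023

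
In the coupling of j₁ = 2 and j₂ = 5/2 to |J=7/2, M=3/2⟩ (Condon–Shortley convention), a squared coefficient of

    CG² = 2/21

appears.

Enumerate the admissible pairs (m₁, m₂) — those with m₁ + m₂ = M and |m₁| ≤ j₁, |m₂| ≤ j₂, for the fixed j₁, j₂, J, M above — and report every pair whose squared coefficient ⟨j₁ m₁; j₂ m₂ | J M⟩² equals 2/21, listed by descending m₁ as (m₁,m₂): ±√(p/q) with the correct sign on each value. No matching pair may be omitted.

(1,1/2): +√(2/21)

Admissible pairs with m₁+m₂ = M = 3/2: (-1,5/2), (0,3/2), (1,1/2), (2,-1/2)
  (m₁,m₂)=(2,-1/2): CG² = 8/21, CG = +√(8/21)
  (m₁,m₂)=(1,1/2): CG² = 2/21, CG = +√(2/21)   ← matches the target
  (m₁,m₂)=(0,3/2): CG² = 2/7, CG = −√(2/7)
  (m₁,m₂)=(-1,5/2): CG² = 5/21, CG = −√(5/21)
Pairs with CG² = 2/21: (1,1/2): +√(2/21)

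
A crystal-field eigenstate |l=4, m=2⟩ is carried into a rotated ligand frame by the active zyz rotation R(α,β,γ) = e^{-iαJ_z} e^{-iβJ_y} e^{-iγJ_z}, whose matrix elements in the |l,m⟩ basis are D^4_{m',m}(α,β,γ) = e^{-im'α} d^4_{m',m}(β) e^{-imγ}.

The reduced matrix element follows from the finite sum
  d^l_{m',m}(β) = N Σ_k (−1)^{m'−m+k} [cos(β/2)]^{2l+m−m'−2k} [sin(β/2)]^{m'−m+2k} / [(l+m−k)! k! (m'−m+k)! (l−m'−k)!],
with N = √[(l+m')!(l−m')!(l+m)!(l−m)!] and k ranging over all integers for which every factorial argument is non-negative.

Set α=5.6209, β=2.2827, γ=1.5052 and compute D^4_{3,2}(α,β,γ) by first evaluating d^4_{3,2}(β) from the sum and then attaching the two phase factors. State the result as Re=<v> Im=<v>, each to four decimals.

Re=0.0511 Im=-0.0839

D^4_{3,2}(5.6209,2.2827,1.5052) = e^{-i·3·5.6209}·d^4_{3,2}(2.2827)·e^{-i·2·1.5052}. Compute d first:
With c≡cos(β/2)=0.416367 and s≡sin(β/2)=0.909196, N=[5040·1·720·2]^{1/2}=2693.993318
k: max(0,(2)−(3))=0 … min(4+(2),4−(3))=1
  k=0: (−1)^1·2693.9933/(720)·0.4164^7·0.9092^1 = -0.007380
  k=1: (−1)^2·2693.9933/(240)·0.4164^5·0.9092^3 = +0.105570
d^4_{3,2}(2.2827) = -0.007380 +0.105570 = +0.098190
D = (-0.404159+0.914689i)·(+0.098190)·(-0.991407-0.130817i) = +0.051093-0.083850i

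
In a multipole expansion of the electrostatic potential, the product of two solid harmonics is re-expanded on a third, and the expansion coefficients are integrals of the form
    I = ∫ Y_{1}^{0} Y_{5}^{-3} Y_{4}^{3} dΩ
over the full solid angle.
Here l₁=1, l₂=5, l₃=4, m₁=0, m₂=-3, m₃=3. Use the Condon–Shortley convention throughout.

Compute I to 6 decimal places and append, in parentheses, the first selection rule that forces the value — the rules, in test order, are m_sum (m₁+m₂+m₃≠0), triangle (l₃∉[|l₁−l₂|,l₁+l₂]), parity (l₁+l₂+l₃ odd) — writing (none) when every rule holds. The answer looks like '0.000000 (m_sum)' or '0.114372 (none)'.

m-sum 0 ✓  L=10 even ✓  4≤4≤6 ✓
Π(2lᵢ+1) = 3×11×9 = 297
triangle coeff Δ(1,5,4) = 1/495
Σ_t [1,1]: t=1:−1/576 = -1/576
(3j)²=5/99 [(1 5 4; 0 0 0)], sign=-1
Σ_t [1,1]: t=1:−1/5040 = -1/5040
(3j)²=16/495 [(1 5 4; 0 -3 3)], sign=+1
⇒ 4πI² = 16/33
I = (-1)√(16/33/(4π)) = -0.19642560
No selection rule forces the value: the integral is nonzero (none).

-0.196426 (none)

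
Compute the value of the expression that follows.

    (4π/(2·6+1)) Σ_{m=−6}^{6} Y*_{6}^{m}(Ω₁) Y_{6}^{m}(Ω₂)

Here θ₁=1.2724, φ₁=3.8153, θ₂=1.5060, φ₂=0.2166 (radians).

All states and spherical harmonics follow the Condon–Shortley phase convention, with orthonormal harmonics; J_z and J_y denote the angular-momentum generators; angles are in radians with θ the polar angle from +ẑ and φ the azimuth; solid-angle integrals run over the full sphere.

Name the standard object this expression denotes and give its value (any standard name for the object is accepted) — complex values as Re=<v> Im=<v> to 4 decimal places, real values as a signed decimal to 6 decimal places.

This sum is the spherical-harmonic addition theorem: it equals the Legendre polynomial P_l(cos γ) of the angle γ between the two directions.
Summing Y*_{l m}(θ₁,φ₁)·Y_{l m}(θ₂,φ₂) over m ∈ [−6, 6]; prefactor 4π/(2·6+1) = 0.966644:
  [-6]  conj(Y_{6,-6})(Ω₁) = (-0.228776, -0.288680) ; Y_{6,-6}(Ω₂) = (0.127790, -0.459598) ; Δ = (-0.161912, 0.068255)
  [-5]  conj(Y_{6,-5})(Ω₁) = (0.382400, 0.088305) ; Y_{6,-5}(Ω₂) = (0.050254, -0.094720) ; Δ = (0.027581, -0.031783)
  [-4]  conj(Y_{6,-4})(Ω₁) = (0.013235, -0.006340) ; Y_{6,-4}(Ω₂) = (-0.218543, 0.257160) ; Δ = (-0.001262, 0.004789)
  [-3]  conj(Y_{6,-3})(Ω₁) = (-0.149154, 0.308515) ; Y_{6,-3}(Ω₂) = (-0.098575, 0.074906) ; Δ = (-0.008407, -0.041585)
  [-2]  conj(Y_{6,-2})(Ω₁) = (-0.020382, -0.089718) ; Y_{6,-2}(Ω₂) = (0.272326, -0.125950) ; Δ = (-0.016850, -0.021866)
  [-1]  conj(Y_{6,-1})(Ω₁) = (-0.240077, -0.191655) ; Y_{6,-1}(Ω₂) = (0.126734, -0.027888) ; Δ = (-0.035771, -0.017594)
  [+0]  conj(Y_{6,0})(Ω₁) = (0.118946, -0.000000) ; Y_{6,0}(Ω₂) = (-0.290212, 0.000000) ; Δ = (-0.034520, 0.000000)
  [+1]  conj(Y_{6,1})(Ω₁) = (0.240077, -0.191655) ; Y_{6,1}(Ω₂) = (-0.126734, -0.027888) ; Δ = (-0.035771, 0.017594)
  [+2]  conj(Y_{6,2})(Ω₁) = (-0.020382, 0.089718) ; Y_{6,2}(Ω₂) = (0.272326, 0.125950) ; Δ = (-0.016850, 0.021866)
  [+3]  conj(Y_{6,3})(Ω₁) = (0.149154, 0.308515) ; Y_{6,3}(Ω₂) = (0.098575, 0.074906) ; Δ = (-0.008407, 0.041585)
  [+4]  conj(Y_{6,4})(Ω₁) = (0.013235, 0.006340) ; Y_{6,4}(Ω₂) = (-0.218543, -0.257160) ; Δ = (-0.001262, -0.004789)
  [+5]  conj(Y_{6,5})(Ω₁) = (-0.382400, 0.088305) ; Y_{6,5}(Ω₂) = (-0.050254, -0.094720) ; Δ = (0.027581, 0.031783)
  [+6]  conj(Y_{6,6})(Ω₁) = (-0.228776, 0.288680) ; Y_{6,6}(Ω₂) = (0.127790, 0.459598) ; Δ = (-0.161912, -0.068255)
Total Σ_m = (-0.427762, 0.000000). Multiply by 0.966644: (-0.413493, 0.000000). P_6(cos γ) = -0.413493

Legendre polynomial (addition theorem), -0.413493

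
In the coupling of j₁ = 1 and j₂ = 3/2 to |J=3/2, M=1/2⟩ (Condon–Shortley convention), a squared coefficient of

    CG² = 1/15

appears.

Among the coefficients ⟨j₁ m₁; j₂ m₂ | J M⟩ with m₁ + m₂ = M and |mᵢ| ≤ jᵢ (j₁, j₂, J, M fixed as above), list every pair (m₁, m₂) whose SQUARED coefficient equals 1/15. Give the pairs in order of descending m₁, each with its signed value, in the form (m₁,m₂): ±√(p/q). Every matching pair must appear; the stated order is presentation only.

Admissible pairs with m₁+m₂ = M = 1/2: (-1,3/2), (0,1/2), (1,-1/2)
  (m₁,m₂)=(1,-1/2): CG² = 8/15, CG = +√(8/15)
  (m₁,m₂)=(0,1/2): CG² = 1/15, CG = −√(1/15)   ← matches the target
  (m₁,m₂)=(-1,3/2): CG² = 2/5, CG = −√(2/5)
Pairs with CG² = 1/15: (0,1/2): −√(1/15)

(0,1/2): −√(1/15)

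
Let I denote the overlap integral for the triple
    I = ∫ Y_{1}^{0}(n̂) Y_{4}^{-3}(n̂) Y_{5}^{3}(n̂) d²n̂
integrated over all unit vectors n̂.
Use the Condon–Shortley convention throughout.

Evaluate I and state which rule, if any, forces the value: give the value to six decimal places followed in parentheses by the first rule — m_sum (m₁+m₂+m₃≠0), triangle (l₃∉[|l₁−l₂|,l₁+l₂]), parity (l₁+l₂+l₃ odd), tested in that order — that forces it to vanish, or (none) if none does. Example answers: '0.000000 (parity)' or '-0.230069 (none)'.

m-sum 0 ✓  L=10 even ✓  3≤5≤5 ✓
Π(2lᵢ+1) = 3×9×11 = 297
triangle coeff Δ(1,4,5) = 1/495
Σ_t [0,0]: t=0:+1/576 = 1/576
(3j)²=5/99 [(1 4 5; 0 0 0)], sign=-1
Σ_t [0,0]: t=0:+1/5040 = 1/5040
(3j)²=16/495 [(1 4 5; 0 -3 3)], sign=+1
⇒ 4πI² = 16/33
I = (-1)√(16/33/(4π)) = -0.19642560
No selection rule forces the value: the integral is nonzero (none).

-0.196426 (none)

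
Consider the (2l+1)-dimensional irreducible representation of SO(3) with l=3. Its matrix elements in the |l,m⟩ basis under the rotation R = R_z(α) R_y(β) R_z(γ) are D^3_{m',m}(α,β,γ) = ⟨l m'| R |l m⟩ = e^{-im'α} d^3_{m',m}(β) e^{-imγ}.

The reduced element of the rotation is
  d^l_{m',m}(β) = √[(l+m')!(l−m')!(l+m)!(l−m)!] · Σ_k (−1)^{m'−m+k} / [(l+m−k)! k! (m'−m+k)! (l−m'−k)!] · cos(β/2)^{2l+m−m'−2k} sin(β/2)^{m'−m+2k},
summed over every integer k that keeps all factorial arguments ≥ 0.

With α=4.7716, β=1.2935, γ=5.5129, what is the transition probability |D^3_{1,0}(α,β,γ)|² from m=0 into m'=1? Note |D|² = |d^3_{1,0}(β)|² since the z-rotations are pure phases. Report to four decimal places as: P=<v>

P=0.0678

Split into d^3_{1,0}(β=1.2935) × two z-phases.
c=cos(1.293500/2)=0.798046, s=sin(1.293500/2)=0.602596; N=√[24·2·6·6]=41.569219
Admissible k: 0..2 (factorial args all ≥0)
  k=0: (−1)^1·41.5692/(12)·0.7980^5·0.6026^1 = -0.675706
  k=1: (−1)^2·41.5692/(4)·0.7980^3·0.6026^3 = +1.155780
  k=2: (−1)^3·41.5692/(12)·0.7980^1·0.6026^5 = -0.219659
d^3_{1,0}(1.2935) = -0.675706 +1.155780 -0.219659 = +0.260414
|D^3_{1,0}|² = |d^3_{1,0}(β)|² = (+0.260414)² = 0.067816 (the z-rotation phases have unit modulus)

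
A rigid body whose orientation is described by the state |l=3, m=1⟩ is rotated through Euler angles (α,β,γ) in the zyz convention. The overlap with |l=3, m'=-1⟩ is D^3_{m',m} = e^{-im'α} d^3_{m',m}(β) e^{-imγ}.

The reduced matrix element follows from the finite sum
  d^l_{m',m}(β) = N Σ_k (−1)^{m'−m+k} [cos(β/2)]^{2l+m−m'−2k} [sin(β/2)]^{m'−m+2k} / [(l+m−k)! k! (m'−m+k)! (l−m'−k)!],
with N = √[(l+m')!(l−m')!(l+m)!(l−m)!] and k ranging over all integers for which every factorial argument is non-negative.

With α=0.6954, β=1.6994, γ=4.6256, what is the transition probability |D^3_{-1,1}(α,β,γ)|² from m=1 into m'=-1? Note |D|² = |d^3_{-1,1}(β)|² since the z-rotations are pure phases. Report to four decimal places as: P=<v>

P=0.0824

Split into d^3_{-1,1}(β=1.6994) × two z-phases.
c=cos(1.699400/2)=0.660209, s=sin(1.699400/2)=0.751082; N=√[2·24·24·2]=48.000000
The bounds max(0,m−m')=2 and min(l+m,l−m')=4 give 3 terms
  k=2: (−1)^0·48.0000/(8)·0.6602^4·0.7511^2 = +0.643059
  k=3: (−1)^1·48.0000/(6)·0.6602^2·0.7511^4 = -1.109692
  k=4: (−1)^2·48.0000/(48)·0.6602^0·0.7511^6 = +0.179525
d^3_{-1,1}(1.6994) = +0.643059 -1.109692 +0.179525 = -0.287108
|D^3_{-1,1}|² = |d^3_{-1,1}(β)|² = (-0.287108)² = 0.082431 (the z-rotation phases have unit modulus)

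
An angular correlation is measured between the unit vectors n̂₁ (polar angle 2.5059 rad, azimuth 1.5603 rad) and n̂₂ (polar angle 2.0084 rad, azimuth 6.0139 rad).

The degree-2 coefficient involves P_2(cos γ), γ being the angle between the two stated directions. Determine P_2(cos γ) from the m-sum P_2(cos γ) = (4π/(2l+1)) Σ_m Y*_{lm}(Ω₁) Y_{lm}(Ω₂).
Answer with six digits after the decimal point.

-0.437963

Term-by-term m-sum for l=2 (normalisation 4π/5 = 2.513274):
  m=-2: Y*=-0.136140+0.002858i  Y=+0.272046+0.162544i  product -0.037501-0.021351i
  m=-1: Y*=-0.003874-0.369069i  Y=-0.285847-0.078891i  product -0.028009+0.105803i
  m=+0: Y*=+0.297236-0.000000i  Y=-0.145476+0.000000i  product -0.043241+0.000000i
  m=+1: Y*=+0.003874-0.369069i  Y=+0.285847-0.078891i  product -0.028009-0.105803i
  m=+2: Y*=-0.136140-0.002858i  Y=+0.272046-0.162544i  product -0.037501+0.021351i
Σ over m = -0.174260-0.000000i; ×(4π/5) → -0.437963-0.000000i. Real part: -0.437963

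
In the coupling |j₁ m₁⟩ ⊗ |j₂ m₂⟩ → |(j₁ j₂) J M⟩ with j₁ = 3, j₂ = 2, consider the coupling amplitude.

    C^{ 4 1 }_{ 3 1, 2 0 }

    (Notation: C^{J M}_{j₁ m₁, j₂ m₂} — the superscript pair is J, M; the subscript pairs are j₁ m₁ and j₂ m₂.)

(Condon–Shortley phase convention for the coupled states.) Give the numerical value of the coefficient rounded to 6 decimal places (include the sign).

+0.327327

√[9·1!5!3!/10! · 4!2!2!2!5!3!] = √(1728/7)
  +(−1)^0/∏(0,1,2,2,3,1)! = 1/24  (running 1/24)
  +(−1)^1/∏(1,0,1,1,4,2)! = -1/48  (running 1/48)
⟨..|..⟩ = √(1728/7)·(1/48) = +0.327327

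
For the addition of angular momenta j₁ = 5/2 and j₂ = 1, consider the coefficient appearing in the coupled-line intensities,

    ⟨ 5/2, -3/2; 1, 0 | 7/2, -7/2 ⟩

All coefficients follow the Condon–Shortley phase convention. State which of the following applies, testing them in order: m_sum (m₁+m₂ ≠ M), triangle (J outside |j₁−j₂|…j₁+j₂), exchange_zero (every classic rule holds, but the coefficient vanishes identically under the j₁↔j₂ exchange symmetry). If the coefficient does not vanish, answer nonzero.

m-sum: m₁+m₂ = -3/2+0 = -3/2, M = -7/2  ✗ ⇒ coefficient is 0

m_sum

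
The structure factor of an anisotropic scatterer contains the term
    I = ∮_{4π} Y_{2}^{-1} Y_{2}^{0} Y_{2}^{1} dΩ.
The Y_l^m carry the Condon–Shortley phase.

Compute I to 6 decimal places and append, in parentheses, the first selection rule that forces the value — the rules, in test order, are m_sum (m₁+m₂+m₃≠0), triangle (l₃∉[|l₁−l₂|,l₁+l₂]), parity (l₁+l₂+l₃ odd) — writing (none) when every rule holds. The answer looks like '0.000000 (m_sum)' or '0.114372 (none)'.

-0.090112 (none)

Rules hold: Σm=0, L=6 even, 0≤2≤4.
N = 5·5·5 = 125
Δ = 2!·2!·2!/7! = 1/630
Racah Σ t=0..2: t=0:+1/8 t=1:−1/1 t=2:+1/8 = -3/4
⇒ 3j(2 2 2; 0 0 0)² = 2/35, sgn -1
Racah Σ t=1..2: t=1:−1/2 t=2:+1/4 = -1/4
⇒ 3j(2 2 2; -1 0 1)² = 1/70, sgn +1
4πI² = N·(3j₀)²·(3jₘ)² = 5/49
I = -1·√(0.102041/4π) = -0.09011188
No selection rule forces the value: the integral is nonzero (none).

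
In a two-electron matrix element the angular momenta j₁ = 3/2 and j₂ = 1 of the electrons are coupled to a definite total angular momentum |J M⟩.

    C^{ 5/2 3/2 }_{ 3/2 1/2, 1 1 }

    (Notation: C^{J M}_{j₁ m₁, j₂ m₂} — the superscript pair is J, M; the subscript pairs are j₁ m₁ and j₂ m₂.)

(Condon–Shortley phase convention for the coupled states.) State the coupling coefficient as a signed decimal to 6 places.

triangle: 0!×3!×2!/6! = 12/720
(j±m)!: 2!×1!×2!×0!×4!×1! = 96
prefactor² = (2J+1)×Δ×N² = 48/5
  k=0: +1/(0!×0!×1!×2!×2!×0!) = 1/4
Σ = 1/4  ⇒  CG² = 48/5×(1/4)² = 3/5
CG = +√(3/5) = +0.774597

+0.774597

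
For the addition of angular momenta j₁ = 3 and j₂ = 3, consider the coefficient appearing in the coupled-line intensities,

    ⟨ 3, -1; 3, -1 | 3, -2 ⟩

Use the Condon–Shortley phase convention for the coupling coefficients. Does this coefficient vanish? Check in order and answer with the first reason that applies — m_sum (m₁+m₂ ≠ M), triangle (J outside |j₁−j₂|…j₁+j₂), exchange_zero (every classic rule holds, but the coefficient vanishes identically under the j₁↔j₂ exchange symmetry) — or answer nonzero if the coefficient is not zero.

m-sum: m₁+m₂ = -1+(-1) = -2, M = -2  ✓
triangle: |j₁−j₂| = 0 ≤ J = 3 ≤ j₁+j₂ = 6  ✓
exchange: j₁=j₂ and m₁=m₂, and (−1)^(j₁+j₂−J) = (−1)^3 = −1 forces ⟨j₁m₁;j₂m₂|JM⟩ = −⟨j₂m₂;j₁m₁|JM⟩ = −⟨j₁m₁;j₂m₂|JM⟩ ⇒ the coefficient vanishes identically
Racah sum check: Σ_k collapses to 0 ⇒ CG = 0

exchange_zero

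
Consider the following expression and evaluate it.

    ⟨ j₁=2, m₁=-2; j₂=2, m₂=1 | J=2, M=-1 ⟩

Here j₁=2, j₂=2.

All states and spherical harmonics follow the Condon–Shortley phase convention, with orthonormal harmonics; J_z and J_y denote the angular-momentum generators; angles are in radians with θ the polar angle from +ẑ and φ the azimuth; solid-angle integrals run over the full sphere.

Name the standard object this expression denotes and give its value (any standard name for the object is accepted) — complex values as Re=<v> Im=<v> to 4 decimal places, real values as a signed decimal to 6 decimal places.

This is a Clebsch–Gordan (vector-coupling) coefficient.
√[5·2!2!2!/7! · 0!4!3!1!1!3!] = √(48/7)
  +(−1)^2/∏(2,0,2,1,0,1)! = 1/4  (running 1/4)
⟨..|..⟩ = √(48/7)·(1/4) = +0.654654

Clebsch–Gordan coefficient, +√(3/7) ≈ +0.654654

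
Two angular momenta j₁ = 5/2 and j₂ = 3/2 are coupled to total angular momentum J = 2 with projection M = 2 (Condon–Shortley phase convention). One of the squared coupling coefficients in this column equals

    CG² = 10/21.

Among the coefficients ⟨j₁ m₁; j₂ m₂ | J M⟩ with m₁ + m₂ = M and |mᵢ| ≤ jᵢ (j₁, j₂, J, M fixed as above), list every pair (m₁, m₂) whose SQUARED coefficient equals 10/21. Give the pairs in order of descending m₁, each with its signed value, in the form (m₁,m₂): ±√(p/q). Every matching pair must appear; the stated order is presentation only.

(5/2,-1/2): +√(10/21)

Admissible pairs with m₁+m₂ = M = 2: (1/2,3/2), (3/2,1/2), (5/2,-1/2)
  (m₁,m₂)=(5/2,-1/2): CG² = 10/21, CG = +√(10/21)   ← matches the target
  (m₁,m₂)=(3/2,1/2): CG² = 8/21, CG = −√(8/21)
  (m₁,m₂)=(1/2,3/2): CG² = 1/7, CG = +√(1/7)
Pairs with CG² = 10/21: (5/2,-1/2): +√(10/21)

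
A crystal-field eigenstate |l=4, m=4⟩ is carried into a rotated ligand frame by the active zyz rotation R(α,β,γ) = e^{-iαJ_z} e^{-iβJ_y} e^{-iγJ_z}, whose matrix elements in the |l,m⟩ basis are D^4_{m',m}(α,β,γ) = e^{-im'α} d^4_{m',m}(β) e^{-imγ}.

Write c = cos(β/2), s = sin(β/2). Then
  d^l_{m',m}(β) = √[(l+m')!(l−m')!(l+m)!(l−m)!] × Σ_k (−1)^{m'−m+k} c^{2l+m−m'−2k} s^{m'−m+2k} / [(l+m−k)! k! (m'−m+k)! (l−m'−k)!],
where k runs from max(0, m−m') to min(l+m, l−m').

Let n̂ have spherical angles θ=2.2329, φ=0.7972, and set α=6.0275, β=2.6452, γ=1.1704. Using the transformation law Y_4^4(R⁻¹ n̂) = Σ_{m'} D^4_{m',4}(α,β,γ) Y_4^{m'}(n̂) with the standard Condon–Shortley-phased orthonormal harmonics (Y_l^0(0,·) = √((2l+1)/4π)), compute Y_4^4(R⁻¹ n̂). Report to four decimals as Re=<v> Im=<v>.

Re=-0.0315 Im=0.0935

Need the full column D^4_{m',4} for m'=−4..4 at α=6.0275, β=2.6452, γ=1.1704.
cos(β/2)=0.245656, sin(β/2)=0.969357
d^4_{-4,4}: single k=8 term ⇒ +0.779597;  D = +0.652597+0.426484i
d^4_{-3,4}: single k=7 term ⇒ +0.558803;  D = +0.375251+0.414062i
d^4_{-2,4}: single k=6 term ⇒ +0.264933;  D = +0.122477+0.234923i
d^4_{-1,4}: single k=5 term ⇒ +0.094950;  D = +0.021174+0.092559i
d^4_{0,4}: single k=4 term ⇒ +0.026903;  D = -0.000828+0.026890i
d^4_{1,4}: single k=3 term ⇒ +0.006098;  D = -0.001723+0.005849i
d^4_{2,4}: single k=2 term ⇒ +0.001093;  D = -0.000564+0.000936i
d^4_{3,4}: single k=1 term ⇒ +0.000148;  D = -0.000106+0.000103i
d^4_{4,4}: single k=0 term ⇒ +0.000013;  D = -0.000012+0.000007i
Y_4^{m'}(θ=2.2329,φ=0.7972) and Σ D·Y over m':
  (+0.6526+0.4265i)·(-0.1710+0.0081i)  (+0.3753+0.4141i)·(+0.2762+0.2573i)  (+0.1225+0.2349i)·(-0.0081-0.3423i)  (+0.0212+0.0926i)·(+0.0568-0.0581i)  (-0.0008+0.0269i)·(-0.3532+0.0000i)  (-0.0017+0.0058i)·(-0.0568-0.0581i)  (-0.0006+0.0009i)·(-0.0081+0.3423i)  (-0.0001+0.0001i)·(-0.2762+0.2573i)  (-0.0000+0.0000i)·(-0.1710-0.0081i)
Y_4^4(R⁻¹ n̂) = -0.031525+0.093477i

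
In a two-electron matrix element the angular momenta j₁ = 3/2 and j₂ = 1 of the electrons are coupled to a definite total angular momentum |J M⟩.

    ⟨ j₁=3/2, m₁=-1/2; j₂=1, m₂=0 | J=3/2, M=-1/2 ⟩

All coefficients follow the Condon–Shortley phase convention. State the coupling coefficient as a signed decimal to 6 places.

triangle: 1!*2!*1!/5! = 2/120
(j±m)!: 1!*2!*1!*1!*1!*2! = 4
prefactor² = (2J+1)*Δ*N² = 4/15
  k=0: +1/(0!*1!*2!*1!*0!*0!) = 1/2
  k=1: −1/(1!*0!*1!*0!*1!*1!) = -1
Σ = -1/2  ⇒  CG² = 4/15*(-1/2)² = 1/15
CG = −√(1/15) = -0.258199

−√(1/15) ≈ -0.258199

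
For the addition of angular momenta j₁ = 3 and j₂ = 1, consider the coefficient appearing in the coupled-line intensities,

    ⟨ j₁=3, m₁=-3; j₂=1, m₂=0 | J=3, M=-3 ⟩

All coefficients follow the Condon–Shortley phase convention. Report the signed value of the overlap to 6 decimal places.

−√(3/4) ≈ -0.866025

j₁+j₂−J=1  J+j₁−j₂=5  J−j₁+j₂=1  j₁+j₂+J+1=8
(j₁±m₁, j₂±m₂, J±M) = (0,6,1,1,0,6)
P² = 10800
sum k=1..1:
  [1] −1/120 = -1/120
S = -1/120
C² = P²·S² = 3/4 ; C = -0.866025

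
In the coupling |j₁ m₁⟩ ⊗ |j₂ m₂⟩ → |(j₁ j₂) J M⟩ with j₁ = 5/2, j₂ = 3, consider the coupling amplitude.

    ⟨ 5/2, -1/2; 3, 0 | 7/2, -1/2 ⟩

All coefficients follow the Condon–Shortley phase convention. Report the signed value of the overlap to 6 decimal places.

−√(4/21) ≈ -0.436436

j₁+j₂−J=2  J+j₁−j₂=3  J−j₁+j₂=4  j₁+j₂+J+1=10
(j₁±m₁, j₂±m₂, J±M) = (2,3,3,3,3,4)
P² = 6912/175
sum k=0..2:
  [0] +1/72 = 1/72
  [1] −1/8 = -1/8
  [2] +1/24 = 1/24
S = -5/72
C² = P²·S² = 4/21 ; C = -0.436436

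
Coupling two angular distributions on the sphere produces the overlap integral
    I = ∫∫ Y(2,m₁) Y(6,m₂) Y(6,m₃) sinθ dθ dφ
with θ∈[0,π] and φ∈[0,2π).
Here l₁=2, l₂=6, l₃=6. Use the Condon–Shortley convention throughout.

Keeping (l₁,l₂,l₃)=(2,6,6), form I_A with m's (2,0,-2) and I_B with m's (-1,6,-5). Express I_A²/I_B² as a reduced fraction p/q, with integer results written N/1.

140/121

Shared (l₁,l₂,l₃)=(2,6,6): N and (l;000)² cancel in I_A²/I_B².
A: Δ = 2!·2!·10!/15! = 1/90090; Racah Σ t=0..0: t=0:+1/69120 = 1/69120; ⇒ 3j(2 6 6; 2 0 -2)² = 4/143, sgn +1
B: Δ = 2!·2!·10!/15! = 1/90090; Racah Σ t=2..2: t=2:+1/7257600 = 1/7257600; ⇒ 3j(2 6 6; -1 6 -5)² = 11/455, sgn -1
I_A²/I_B² = (4/143)/(11/455) = 140/121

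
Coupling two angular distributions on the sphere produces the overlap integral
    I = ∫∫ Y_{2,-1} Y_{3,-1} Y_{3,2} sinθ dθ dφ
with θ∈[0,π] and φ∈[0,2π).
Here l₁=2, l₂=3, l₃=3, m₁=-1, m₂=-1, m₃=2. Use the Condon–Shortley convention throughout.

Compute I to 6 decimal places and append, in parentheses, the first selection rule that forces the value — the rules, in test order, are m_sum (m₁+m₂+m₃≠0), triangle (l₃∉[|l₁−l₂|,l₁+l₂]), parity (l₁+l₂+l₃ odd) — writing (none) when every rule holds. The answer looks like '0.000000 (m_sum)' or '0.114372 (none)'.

m-sum 0 ✓  L=8 even ✓  1≤3≤5 ✓
Π(2lᵢ+1) = 5×7×7 = 245
triangle coeff Δ(2,3,3) = 1/3780
Σ_t [0,2]: t=0:+1/24 t=1:−1/4 t=2:+1/24 = -1/6
(3j)²=4/105 [(2 3 3; 0 0 0)], sign=+1
Σ_t [1,2]: t=1:−1/12 t=2:+1/48 = -1/16
(3j)²=1/28 [(2 3 3; -1 -1 2)], sign=+1
⇒ 4πI² = 1/3
I = (+1)√(1/3/(4π)) = 0.16286750
No selection rule forces the value: the integral is nonzero (none).

0.162868 (none)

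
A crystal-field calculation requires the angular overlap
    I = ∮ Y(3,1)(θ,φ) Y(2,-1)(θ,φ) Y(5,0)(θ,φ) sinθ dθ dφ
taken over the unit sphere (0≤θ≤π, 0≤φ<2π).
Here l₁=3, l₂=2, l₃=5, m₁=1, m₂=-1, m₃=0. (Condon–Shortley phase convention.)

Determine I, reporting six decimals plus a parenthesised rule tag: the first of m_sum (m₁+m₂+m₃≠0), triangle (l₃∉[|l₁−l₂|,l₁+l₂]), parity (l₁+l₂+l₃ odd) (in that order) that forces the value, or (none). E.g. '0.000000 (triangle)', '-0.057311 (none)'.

0.169433 (none)

Checks pass: Σm=0; 10 even; l₃=5∈[1,5].
(2·3+1)(2·2+1)(2·5+1) = 385
Δ: 0! 6! 4! / 11! → 1/2310
sum: t=0:+1/144 = 1/144
3j²(3 2 5; 0 0 0) = Δ·Π!·Σ² = 10/231  (sign -1)
sum: t=0:+1/288 = 1/288
3j²(3 2 5; 1 -1 0) = Δ·Π!·Σ² = 5/231  (sign -1)
combine: 4πI² = 385·10/231·5/231 = 250/693
take √, sign +1: I = 0.16943318
No selection rule forces the value: the integral is nonzero (none).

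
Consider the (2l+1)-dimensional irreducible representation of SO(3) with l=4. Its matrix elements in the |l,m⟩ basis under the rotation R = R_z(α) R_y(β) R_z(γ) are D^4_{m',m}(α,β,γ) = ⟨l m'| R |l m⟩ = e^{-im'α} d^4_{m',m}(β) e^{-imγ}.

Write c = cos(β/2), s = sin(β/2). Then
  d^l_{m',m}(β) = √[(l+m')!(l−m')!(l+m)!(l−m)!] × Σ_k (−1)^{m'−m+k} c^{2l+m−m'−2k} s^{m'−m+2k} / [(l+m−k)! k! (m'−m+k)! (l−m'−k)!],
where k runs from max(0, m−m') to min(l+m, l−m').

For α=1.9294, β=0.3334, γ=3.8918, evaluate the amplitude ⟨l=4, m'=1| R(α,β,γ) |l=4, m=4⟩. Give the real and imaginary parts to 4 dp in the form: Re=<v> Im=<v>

Split into d^4_{1,4}(β=0.3334) × two z-phases.
With c≡cos(β/2)=0.986138 and s≡sin(β/2)=0.165929, N=[120·6·40320·1]^{1/2}=5387.986637
Admissible k: 3..3 (factorial args all ≥0)
  k=3: (−1)^0·5387.9866/(720)·0.9861^5·0.1659^3 = +0.031882
d^4_{1,4}(0.3334) = +0.031882
D = (-0.350967-0.936388i)·(+0.031882)·(-0.990109-0.140299i) = +0.006890+0.031129i

Re=0.0069 Im=0.0311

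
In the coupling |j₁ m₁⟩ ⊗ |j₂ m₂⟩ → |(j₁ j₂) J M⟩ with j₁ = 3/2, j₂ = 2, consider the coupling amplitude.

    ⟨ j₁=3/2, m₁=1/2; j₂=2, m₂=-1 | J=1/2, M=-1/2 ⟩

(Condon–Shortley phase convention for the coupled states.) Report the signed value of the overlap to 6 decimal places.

√[2·3!0!1!/5! · 2!1!1!3!0!1!] = √(6/5)
  +(−1)^1/∏(1,2,0,0,0,1)! = -1/2  (running -1/2)
⟨..|..⟩ = √(6/5)·(-1/2) = -0.547723

−√(3/10) ≈ -0.547723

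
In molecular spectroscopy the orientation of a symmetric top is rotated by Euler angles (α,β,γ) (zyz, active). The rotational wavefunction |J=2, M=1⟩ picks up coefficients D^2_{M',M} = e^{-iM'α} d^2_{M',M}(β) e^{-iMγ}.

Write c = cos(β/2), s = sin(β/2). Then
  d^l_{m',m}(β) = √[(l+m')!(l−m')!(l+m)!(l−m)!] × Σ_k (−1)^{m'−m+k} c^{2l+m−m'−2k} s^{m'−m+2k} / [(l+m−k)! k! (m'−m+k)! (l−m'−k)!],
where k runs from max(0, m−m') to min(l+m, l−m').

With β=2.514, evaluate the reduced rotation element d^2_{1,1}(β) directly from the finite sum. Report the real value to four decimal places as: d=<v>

d=-0.2495

d^2_{1,1}(β=2.5140) via the finite sum:
With c≡cos(β/2)=0.308672 and s≡sin(β/2)=0.951169, N=[6·1·6·1]^{1/2}=6.000000
k: max(0,(1)−(1))=0 … min(2+(1),2−(1))=1
  k=0: (−1)^0·6.0000/(6)·0.3087^4·0.9512^0 = +0.009078
  k=1: (−1)^1·6.0000/(2)·0.3087^2·0.9512^2 = -0.258601
d^2_{1,1}(2.5140) = +0.009078 -0.258601 = -0.249523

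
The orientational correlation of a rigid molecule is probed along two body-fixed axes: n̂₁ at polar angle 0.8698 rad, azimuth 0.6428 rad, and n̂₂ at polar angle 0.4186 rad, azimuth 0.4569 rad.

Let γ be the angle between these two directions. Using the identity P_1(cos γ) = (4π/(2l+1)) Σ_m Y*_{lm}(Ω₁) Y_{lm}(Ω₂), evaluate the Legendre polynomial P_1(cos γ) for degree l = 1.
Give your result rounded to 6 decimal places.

Term-by-term m-sum for l=1 (normalisation 4π/3 = 4.188790):
  term(m=-1) = +0.036440+0.006853i   from Y*(Ω₁)=+0.211332+0.158268i, Y(Ω₂)=+0.126032-0.061956i
  term(m=+0) = +0.140683+0.000000i   from Y*(Ω₁)=+0.315139-0.000000i, Y(Ω₂)=+0.446416+0.000000i
  term(m=+1) = +0.036440-0.006853i   from Y*(Ω₁)=-0.211332+0.158268i, Y(Ω₂)=-0.126032-0.061956i
Σ over m = +0.213563+0.000000i; ×(4π/3) → +0.894572+0.000000i. Real part: 0.894572

0.894572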